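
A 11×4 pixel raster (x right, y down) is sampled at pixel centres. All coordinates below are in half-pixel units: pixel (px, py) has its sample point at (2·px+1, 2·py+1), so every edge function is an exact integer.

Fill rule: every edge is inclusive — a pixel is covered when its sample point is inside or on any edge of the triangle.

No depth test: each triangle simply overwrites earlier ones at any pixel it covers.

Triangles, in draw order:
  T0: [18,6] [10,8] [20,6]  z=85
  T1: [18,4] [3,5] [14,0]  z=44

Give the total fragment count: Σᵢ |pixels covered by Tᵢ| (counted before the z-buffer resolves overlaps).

T0:
  2·area = 4  (B↔C swapped to make it positive)
  edge (18, 6)→(20, 6): d=(2,0) inclusive
  edge (20, 6)→(10, 8): d=(-10,2) inclusive
  edge (10, 8)→(18, 6): d=(8,-2) inclusive
    (7,3)@(15, 7): e=[2,0,2] → █  [on edge]
    (8,3)@(17, 7): e=[2,-4,6] → ·
  covered (1 px):
    · · · · · · · · · · ·
    · · · · · · · · · · ·
    · · · · · · · · · · ·
    · · · · · · · █ · · ·
T1:
  2·area = 64
  edge (18, 4)→(3, 5): d=(-15,1) inclusive
  edge (3, 5)→(14, 0): d=(11,-5) inclusive
  edge (14, 0)→(18, 4): d=(4,4) inclusive
    (6,0)@(13, 1): e=[50,6,8] → █
    (7,0)@(15, 1): e=[48,16,0] → █  [on edge]
    (8,0)@(17, 1): e=[46,26,-8] → ·
    (4,1)@(9, 3): e=[24,8,32] → █
    (5,1)@(11, 3): e=[22,18,24] → █
    (8,1)@(17, 3): e=[16,48,0] → █  [on edge]
    (9,1)@(19, 3): e=[14,58,-8] → ·
    (1,2)@(3, 5): e=[0,0,64] → █  [on edge]
    (2,2)@(5, 5): e=[-2,10,56] → ·
    (4,2)@(9, 5): e=[-6,30,40] → ·
    (5,2)@(11, 5): e=[-8,40,32] → ·
    (6,2)@(13, 5): e=[-10,50,24] → ·
    (9,2)@(19, 5): e=[-16,80,0] → ·  [on edge]
    (10,3)@(21, 7): e=[-48,112,0] → ·  [on edge]
  covered (8 px):
    · · · · · · █ █ · · ·
    · · · · █ █ █ █ █ · ·
    · █ · · · · · · · · ·
    · · · · · · · · · · ·

Final: 9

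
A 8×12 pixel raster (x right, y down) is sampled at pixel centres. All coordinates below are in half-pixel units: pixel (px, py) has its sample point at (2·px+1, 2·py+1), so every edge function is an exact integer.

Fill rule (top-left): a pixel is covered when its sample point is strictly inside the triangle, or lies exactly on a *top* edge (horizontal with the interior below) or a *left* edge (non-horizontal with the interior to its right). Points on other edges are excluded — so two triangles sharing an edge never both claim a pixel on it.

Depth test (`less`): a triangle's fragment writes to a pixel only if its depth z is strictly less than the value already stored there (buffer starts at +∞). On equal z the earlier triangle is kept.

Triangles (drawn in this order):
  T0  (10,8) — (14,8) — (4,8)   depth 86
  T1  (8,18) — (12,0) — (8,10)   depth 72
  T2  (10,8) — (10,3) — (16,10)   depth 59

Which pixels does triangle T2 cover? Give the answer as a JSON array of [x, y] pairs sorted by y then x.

T0:
  degenerate (2·area = 0) — covers nothing
T1:
  2·area = 32  (B↔C swapped to make it positive)
  edge (8, 18)→(8, 10): d=(0,-8) top-left  bias=+0
  edge (8, 10)→(12, 0): d=(4,-10) top-left  bias=+0
  edge (12, 0)→(8, 18): d=(-4,18) right/bottom  bias=-1
    (5,1)@(11, 3): e=[24,2,6] → █
    (6,1)@(13, 3): e=[40,22,-30] → ·
    (5,2)@(11, 5): e=[24,10,-2] → ·
    (4,4)@(9, 9): e=[8,6,18] → █
    (5,4)@(11, 9): e=[24,26,-18] → ·
    (4,5)@(9, 11): e=[8,14,10] → █
    (5,5)@(11, 11): e=[24,34,-26] → ·
    (4,6)@(9, 13): e=[8,22,2] → █
    (5,6)@(11, 13): e=[24,42,-34] → ·
    (4,7)@(9, 15): e=[8,30,-6] → ·
  covered (4 px):
    · · · · · · · ·
    · · · · · █ · ·
    · · · · · · · ·
    · · · · · · · ·
    · · · · █ · · ·
    · · · · █ · · ·
    · · · · █ · · ·
    · · · · · · · ·
    · · · · · · · ·
    · · · · · · · ·
    · · · · · · · ·
    · · · · · · · ·
T2:
  2·area = 30
  edge (10, 8)→(10, 3): d=(0,-5) top-left  bias=+0
  edge (10, 3)→(16, 10): d=(6,7) right/bottom  bias=-1
  edge (16, 10)→(10, 8): d=(-6,-2) top-left  bias=+0
    (0,2)@(1, 5): e=[-45,75,0] → ·  [on edge]
    (5,2)@(11, 5): e=[5,5,20] → █
    (6,2)@(13, 5): e=[15,-9,24] → ·
    (3,3)@(7, 7): e=[-15,45,0] → ·  [on edge]
    (5,3)@(11, 7): e=[5,17,8] → █
    (6,3)@(13, 7): e=[15,3,12] → █
    (7,3)@(15, 7): e=[25,-11,16] → ·
    (5,4)@(11, 9): e=[5,29,-4] → ·
    (6,4)@(13, 9): e=[15,15,0] → █  [on edge]
    (7,4)@(15, 9): e=[25,1,4] → █
    (6,5)@(13, 11): e=[15,27,-12] → ·
    (7,5)@(15, 11): e=[25,13,-8] → ·
  covered (5 px):
    · · · · · · · ·
    · · · · · · · ·
    · · · · · █ · ·
    · · · · · █ █ ·
    · · · · · · █ █
    · · · · · · · ·
    · · · · · · · ·
    · · · · · · · ·
    · · · · · · · ·
    · · · · · · · ·
    · · · · · · · ·
    · · · · · · · ·

Result: [[5,2],[5,3],[6,3],[6,4],[7,4]]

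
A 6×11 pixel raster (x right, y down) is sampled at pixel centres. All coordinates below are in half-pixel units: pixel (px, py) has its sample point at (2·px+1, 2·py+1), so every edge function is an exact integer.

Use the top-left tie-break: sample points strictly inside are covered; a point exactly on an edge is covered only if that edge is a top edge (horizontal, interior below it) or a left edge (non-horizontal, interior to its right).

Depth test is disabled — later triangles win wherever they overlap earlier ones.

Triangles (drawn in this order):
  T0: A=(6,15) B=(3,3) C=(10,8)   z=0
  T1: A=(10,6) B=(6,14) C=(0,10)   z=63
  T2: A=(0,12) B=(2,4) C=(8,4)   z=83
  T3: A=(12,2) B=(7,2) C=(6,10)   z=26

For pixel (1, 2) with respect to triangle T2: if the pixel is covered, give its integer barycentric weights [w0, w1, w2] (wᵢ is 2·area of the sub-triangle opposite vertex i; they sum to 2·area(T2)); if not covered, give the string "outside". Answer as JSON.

T0:
  2·area = 69
  edge (6, 15)→(3, 3): d=(-3,-12) top-left  bias=+0
  edge (3, 3)→(10, 8): d=(7,5) right/bottom  bias=-1
  edge (10, 8)→(6, 15): d=(-4,7) right/bottom  bias=-1
    (1,1)@(3, 3): e=[0,0,69] → .  [on edge]
    (2,2)@(5, 5): e=[18,4,47] → X
    (3,2)@(7, 5): e=[42,-6,33] → .
    (2,3)@(5, 7): e=[12,18,39] → X
    (3,3)@(7, 7): e=[36,8,25] → X
    (4,3)@(9, 7): e=[60,-2,11] → .
    (2,4)@(5, 9): e=[6,32,31] → X
    (4,4)@(9, 9): e=[54,12,3] → X
    (5,4)@(11, 9): e=[78,2,-11] → .
    (2,5)@(5, 11): e=[0,46,23] → X  [on edge]
    (4,5)@(9, 11): e=[48,26,-5] → .
    (2,6)@(5, 13): e=[-6,60,15] → .
    (3,9)@(7, 19): e=[0,92,-23] → .  [on edge]
  covered (9 px):
    . . . . . .
    . . . . . .
    . . X . . .
    . . X X . .
    . . X X X .
    . . X X . .
    . . . X . .
    . . . . . .
    . . . . . .
    . . . . . .
    . . . . . .
T1:
  2·area = 64
  edge (10, 6)→(6, 14): d=(-4,8) right/bottom  bias=-1
  edge (6, 14)→(0, 10): d=(-6,-4) top-left  bias=+0
  edge (0, 10)→(10, 6): d=(10,-4) top-left  bias=+0
    (4,3)@(9, 7): e=[4,54,6] → X
    (5,3)@(11, 7): e=[-12,62,14] → .
    (1,4)@(3, 9): e=[44,18,2] → X
    (2,4)@(5, 9): e=[28,26,10] → X
    (3,4)@(7, 9): e=[12,34,18] → X
    (4,4)@(9, 9): e=[-4,42,26] → .
    (1,5)@(3, 11): e=[36,6,22] → X
    (4,5)@(9, 11): e=[-12,30,46] → .
    (1,6)@(3, 13): e=[28,-6,42] → .
    (2,6)@(5, 13): e=[12,2,50] → X
    (3,6)@(7, 13): e=[-4,10,58] → .
    (2,7)@(5, 15): e=[4,-10,70] → .
  covered (8 px):
    . . . . . .
    . . . . . .
    . . . . . .
    . . . . X .
    . X X X . .
    . X X X . .
    . . X . . .
    . . . . . .
    . . . . . .
    . . . . . .
    . . . . . .
T2:
  2·area = 48
  edge (0, 12)→(2, 4): d=(2,-8) top-left  bias=+0
  edge (2, 4)→(8, 4): d=(6,0) top-left  bias=+0
  edge (8, 4)→(0, 12): d=(-8,8) right/bottom  bias=-1
    (5,0)@(11, 1): e=[66,-18,0] → .  [on edge]
    (4,1)@(9, 3): e=[54,-6,0] → .  [on edge]
    (1,2)@(3, 5): e=[10,6,32] → X
    (2,2)@(5, 5): e=[26,6,16] → X
    (3,2)@(7, 5): e=[42,6,0] → .  [on edge]
    (1,3)@(3, 7): e=[14,18,16] → X
    (2,3)@(5, 7): e=[30,18,0] → .  [on edge]
    (0,4)@(1, 9): e=[2,30,16] → X
    (1,4)@(3, 9): e=[18,30,0] → .  [on edge]
    (0,5)@(1, 11): e=[6,42,0] → .  [on edge]
  covered (4 px):
    . . . . . .
    . . . . . .
    . X X . . .
    . X . . . .
    X . . . . .
    . . . . . .
    . . . . . .
    . . . . . .
    . . . . . .
    . . . . . .
    . . . . . .
T3:
  2·area = 40  (B↔C swapped to make it positive)
  edge (12, 2)→(6, 10): d=(-6,8) right/bottom  bias=-1
  edge (6, 10)→(7, 2): d=(1,-8) top-left  bias=+0
  edge (7, 2)→(12, 2): d=(5,0) top-left  bias=+0
    (3,1)@(7, 3): e=[34,1,5] → X
    (4,1)@(9, 3): e=[18,17,5] → X
    (5,1)@(11, 3): e=[2,33,5] → X
    (3,2)@(7, 5): e=[22,3,15] → X
    (5,2)@(11, 5): e=[-10,35,15] → .
    (3,3)@(7, 7): e=[10,5,25] → X
    (4,3)@(9, 7): e=[-6,21,25] → .
    (3,4)@(7, 9): e=[-2,7,35] → .
  covered (6 px):
    . . . . . .
    . . . X X X
    . . . X X .
    . . . X . .
    . . . . . .
    . . . . . .
    . . . . . .
    . . . . . .
    . . . . . .
    . . . . . .
    . . . . . .

Final: [6,32,10]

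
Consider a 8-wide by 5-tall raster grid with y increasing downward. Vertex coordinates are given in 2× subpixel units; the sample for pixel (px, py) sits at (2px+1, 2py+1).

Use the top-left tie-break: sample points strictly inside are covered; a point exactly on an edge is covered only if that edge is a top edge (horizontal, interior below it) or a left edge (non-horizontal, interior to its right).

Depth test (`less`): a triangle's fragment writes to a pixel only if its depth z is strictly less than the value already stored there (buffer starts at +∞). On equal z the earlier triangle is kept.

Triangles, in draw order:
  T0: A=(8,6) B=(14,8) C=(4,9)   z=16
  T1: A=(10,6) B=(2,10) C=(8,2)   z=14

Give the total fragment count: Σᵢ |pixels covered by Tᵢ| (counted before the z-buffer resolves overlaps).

T0:
  2·area = 26
  edge (8, 6)→(14, 8): d=(6,2) right/bottom  bias=-1
  edge (14, 8)→(4, 9): d=(-10,1) right/bottom  bias=-1
  edge (4, 9)→(8, 6): d=(4,-3) top-left  bias=+0
    (2,2)@(5, 5): e=[0,39,-13] → ·  [on edge]
    (3,3)@(7, 7): e=[8,17,1] → #
    (4,3)@(9, 7): e=[4,15,7] → #
    (5,3)@(11, 7): e=[0,13,13] → ·  [on edge]
    (3,4)@(7, 9): e=[20,-3,9] → ·
    (4,4)@(9, 9): e=[16,-5,15] → ·
  covered (2 px):
    · · · · · · · ·
    · · · · · · · ·
    · · · · · · · ·
    · · · # # · · ·
    · · · · · · · ·
T1:
  2·area = 40
  edge (10, 6)→(2, 10): d=(-8,4) right/bottom  bias=-1
  edge (2, 10)→(8, 2): d=(6,-8) top-left  bias=+0
  edge (8, 2)→(10, 6): d=(2,4) right/bottom  bias=-1
    (3,2)@(7, 5): e=[20,10,10] → #
    (4,2)@(9, 5): e=[12,26,2] → #
    (5,2)@(11, 5): e=[4,42,-6] → ·
    (2,3)@(5, 7): e=[12,6,22] → #
    (4,3)@(9, 7): e=[-4,38,6] → ·
    (1,4)@(3, 9): e=[4,2,34] → #
    (2,4)@(5, 9): e=[-4,18,26] → ·
    (3,4)@(7, 9): e=[-12,34,18] → ·
  covered (5 px):
    · · · · · · · ·
    · · · · · · · ·
    · · · # # · · ·
    · · # # · · · ·
    · # · · · · · ·

Result: 7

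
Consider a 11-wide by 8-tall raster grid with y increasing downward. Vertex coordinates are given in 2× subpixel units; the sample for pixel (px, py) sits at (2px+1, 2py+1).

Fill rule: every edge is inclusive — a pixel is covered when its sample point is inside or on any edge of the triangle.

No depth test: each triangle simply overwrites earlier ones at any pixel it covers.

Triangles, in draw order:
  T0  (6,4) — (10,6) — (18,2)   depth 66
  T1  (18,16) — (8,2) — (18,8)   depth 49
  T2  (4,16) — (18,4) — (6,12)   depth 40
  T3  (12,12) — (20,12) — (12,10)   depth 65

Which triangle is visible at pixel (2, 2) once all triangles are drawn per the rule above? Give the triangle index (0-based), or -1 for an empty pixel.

T0:
  2·area = 32  (B↔C swapped to make it positive)
  edge (6, 4)→(18, 2): d=(12,-2) inclusive
  edge (18, 2)→(10, 6): d=(-8,4) inclusive
  edge (10, 6)→(6, 4): d=(-4,-2) inclusive
    (6,1)@(13, 3): e=[2,12,18] → X
    (7,1)@(15, 3): e=[6,4,22] → X
    (8,1)@(17, 3): e=[10,-4,26] → .
    (4,2)@(9, 5): e=[18,12,2] → X
    (5,2)@(11, 5): e=[22,4,6] → X
    (6,2)@(13, 5): e=[26,-4,10] → .
    (7,2)@(15, 5): e=[30,-12,14] → .
    (4,3)@(9, 7): e=[42,-4,-6] → .
    (5,3)@(11, 7): e=[46,-12,-2] → .
  covered (4 px):
    . . . . . . . . . . .
    . . . . . . X X . . .
    . . . . X X . . . . .
    . . . . . . . . . . .
    . . . . . . . . . . .
    . . . . . . . . . . .
    . . . . . . . . . . .
    . . . . . . . . . . .
T1:
  2·area = 80
  edge (18, 16)→(8, 2): d=(-10,-14) inclusive
  edge (8, 2)→(18, 8): d=(10,6) inclusive
  edge (18, 8)→(18, 16): d=(0,8) inclusive
    (4,1)@(9, 3): e=[4,4,72] → X
    (5,1)@(11, 3): e=[32,-8,56] → .
    (4,2)@(9, 5): e=[-16,24,72] → .
    (5,2)@(11, 5): e=[12,12,56] → X
    (6,2)@(13, 5): e=[40,0,40] → X  [on edge]
    (7,2)@(15, 5): e=[68,-12,24] → .
    (5,3)@(11, 7): e=[-8,32,56] → .
    (6,3)@(13, 7): e=[20,20,40] → X
    (7,3)@(15, 7): e=[48,8,24] → X
    (8,3)@(17, 7): e=[76,-4,8] → .
    (6,4)@(13, 9): e=[0,40,40] → X  [on edge]
    (8,4)@(17, 9): e=[56,16,8] → X
  covered (11 px):
    . . . . . . . . . . .
    . . . . X . . . . . .
    . . . . . X X . . . .
    . . . . . . X X . . .
    . . . . . . X X X . .
    . . . . . . . X X . .
    . . . . . . . . X . .
    . . . . . . . . . . .
T2:
  2·area = 32  (B↔C swapped to make it positive)
  edge (4, 16)→(6, 12): d=(2,-4) inclusive
  edge (6, 12)→(18, 4): d=(12,-8) inclusive
  edge (18, 4)→(4, 16): d=(-14,12) inclusive
    (5,4)@(11, 9): e=[14,4,14] → X
    (6,4)@(13, 9): e=[22,20,-10] → .
    (4,5)@(9, 11): e=[10,12,10] → X
    (5,5)@(11, 11): e=[18,28,-14] → .
    (3,6)@(7, 13): e=[6,20,6] → X
    (4,6)@(9, 13): e=[14,36,-18] → .
    (2,7)@(5, 15): e=[2,28,2] → X
    (3,7)@(7, 15): e=[10,44,-22] → .
  covered (4 px):
    . . . . . . . . . . .
    . . . . . . . . . . .
    . . . . . . . . . . .
    . . . . . . . . . . .
    . . . . . X . . . . .
    . . . . X . . . . . .
    . . . X . . . . . . .
    . . X . . . . . . . .
T3:
  2·area = 16  (B↔C swapped to make it positive)
  edge (12, 12)→(12, 10): d=(0,-2) inclusive
  edge (12, 10)→(20, 12): d=(8,2) inclusive
  edge (20, 12)→(12, 12): d=(-8,0) inclusive
    (6,5)@(13, 11): e=[2,6,8] → X
    (7,5)@(15, 11): e=[6,2,8] → X
    (8,5)@(17, 11): e=[10,-2,8] → .
    (6,6)@(13, 13): e=[2,22,-8] → .
    (7,6)@(15, 13): e=[6,18,-8] → .
  covered (2 px):
    . . . . . . . . . . .
    . . . . . . . . . . .
    . . . . . . . . . . .
    . . . . . . . . . . .
    . . . . . . . . . . .
    . . . . . . X X . . .
    . . . . . . . . . . .
    . . . . . . . . . . .

Z-buffer (winner per pixel, '.' = empty):
  . . . . . . . . . . .
  . . . . 1 . 0 0 . . .
  . . . . 0 1 1 . . . .
  . . . . . . 1 1 . . .
  . . . . . 2 1 1 1 . .
  . . . . 2 . 3 3 1 . .
  . . . 2 . . . . 1 . .
  . . 2 . . . . . . . .

Result: -1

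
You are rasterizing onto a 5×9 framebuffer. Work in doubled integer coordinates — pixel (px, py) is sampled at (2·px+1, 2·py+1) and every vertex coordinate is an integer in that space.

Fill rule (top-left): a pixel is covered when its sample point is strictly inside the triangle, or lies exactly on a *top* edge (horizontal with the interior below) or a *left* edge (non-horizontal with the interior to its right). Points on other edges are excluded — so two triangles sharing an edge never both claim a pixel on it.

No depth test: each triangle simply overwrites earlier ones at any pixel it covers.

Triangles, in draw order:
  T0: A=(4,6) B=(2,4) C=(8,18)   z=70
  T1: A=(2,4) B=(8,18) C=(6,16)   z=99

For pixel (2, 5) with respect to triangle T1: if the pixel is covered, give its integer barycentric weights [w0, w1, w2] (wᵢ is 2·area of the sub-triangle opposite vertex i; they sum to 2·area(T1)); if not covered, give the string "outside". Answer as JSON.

T0:
  2·area = 16  (B↔C swapped to make it positive)
  edge (4, 6)→(8, 18): d=(4,12) right/bottom  bias=-1
  edge (8, 18)→(2, 4): d=(-6,-14) top-left  bias=+0
  edge (2, 4)→(4, 6): d=(2,2) right/bottom  bias=-1
    (0,1)@(1, 3): e=[24,-8,0] → ·  [on edge]
    (1,1)@(3, 3): e=[0,20,-4] → ·  [on edge]
    (1,2)@(3, 5): e=[8,8,0] → ·  [on edge]
    (2,3)@(5, 7): e=[-8,24,0] → ·  [on edge]
    (2,4)@(5, 9): e=[0,12,4] → ·  [on edge]
    (3,4)@(7, 9): e=[-24,40,0] → ·  [on edge]
    (2,5)@(5, 11): e=[8,0,8] → #  [on edge]
    (3,5)@(7, 11): e=[-16,28,4] → ·
    (4,5)@(9, 11): e=[-40,56,0] → ·  [on edge]
    (2,6)@(5, 13): e=[16,-12,12] → ·
    (3,7)@(7, 15): e=[0,4,12] → ·  [on edge]
  covered (1 px):
    · · · · ·
    · · · · ·
    · · · · ·
    · · · · ·
    · · · · ·
    · · # · ·
    · · · · ·
    · · · · ·
    · · · · ·
T1:
  2·area = 16
  edge (2, 4)→(8, 18): d=(6,14) right/bottom  bias=-1
  edge (8, 18)→(6, 16): d=(-2,-2) top-left  bias=+0
  edge (6, 16)→(2, 4): d=(-4,-12) top-left  bias=+0
    (0,0)@(1, 1): e=[-4,20,0] → ·  [on edge]
    (1,3)@(3, 7): e=[4,12,0] → #  [on edge]
    (2,3)@(5, 7): e=[-24,16,24] → ·
    (1,4)@(3, 9): e=[16,8,-8] → ·
    (0,5)@(1, 11): e=[56,0,-40] → ·  [on edge]
    (2,5)@(5, 11): e=[0,8,8] → ·  [on edge]
    (1,6)@(3, 13): e=[40,0,-24] → ·  [on edge]
    (2,6)@(5, 13): e=[12,4,0] → #  [on edge]
    (3,6)@(7, 13): e=[-16,8,24] → ·
    (2,7)@(5, 15): e=[24,0,-8] → ·  [on edge]
    (3,8)@(7, 17): e=[8,0,8] → #  [on edge]
    (4,8)@(9, 17): e=[-20,4,32] → ·
  covered (3 px):
    · · · · ·
    · · · · ·
    · · · · ·
    · # · · ·
    · · · · ·
    · · · · ·
    · · # · ·
    · · · · ·
    · · · # ·

Final: "outside"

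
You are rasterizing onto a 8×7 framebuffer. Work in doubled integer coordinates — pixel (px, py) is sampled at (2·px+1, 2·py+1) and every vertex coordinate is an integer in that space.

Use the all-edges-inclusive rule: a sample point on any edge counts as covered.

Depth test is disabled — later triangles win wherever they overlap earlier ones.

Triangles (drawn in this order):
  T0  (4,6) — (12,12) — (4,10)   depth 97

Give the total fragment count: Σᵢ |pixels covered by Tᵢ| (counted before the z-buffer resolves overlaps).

T0:
  2·area = 32
  edge (4, 6)→(12, 12): d=(8,6) inclusive
  edge (12, 12)→(4, 10): d=(-8,-2) inclusive
  edge (4, 10)→(4, 6): d=(0,-4) inclusive
    (2,3)@(5, 7): e=[2,26,4] → #
    (3,3)@(7, 7): e=[-10,30,12] → ·
    (2,4)@(5, 9): e=[18,10,4] → #
    (3,4)@(7, 9): e=[6,14,12] → #
    (4,4)@(9, 9): e=[-6,18,20] → ·
    (2,5)@(5, 11): e=[34,-6,4] → ·
    (3,5)@(7, 11): e=[22,-2,12] → ·
    (4,5)@(9, 11): e=[10,2,20] → #
    (5,5)@(11, 11): e=[-2,6,28] → ·
    (4,6)@(9, 13): e=[26,-14,20] → ·
  covered (4 px):
    · · · · · · · ·
    · · · · · · · ·
    · · · · · · · ·
    · · # · · · · ·
    · · # # · · · ·
    · · · · # · · ·
    · · · · · · · ·

Final: 4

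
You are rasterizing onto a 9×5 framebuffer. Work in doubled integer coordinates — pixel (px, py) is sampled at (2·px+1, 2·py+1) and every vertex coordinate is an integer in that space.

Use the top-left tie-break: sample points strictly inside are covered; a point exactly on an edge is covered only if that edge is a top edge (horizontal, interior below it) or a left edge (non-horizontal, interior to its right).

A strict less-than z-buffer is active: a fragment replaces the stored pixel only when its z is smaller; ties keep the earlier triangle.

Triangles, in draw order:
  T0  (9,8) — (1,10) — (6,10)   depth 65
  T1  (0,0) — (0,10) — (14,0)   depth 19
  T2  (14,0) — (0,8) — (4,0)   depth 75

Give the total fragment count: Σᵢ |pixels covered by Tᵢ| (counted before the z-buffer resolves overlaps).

T0:
  2·area = 10  (B↔C swapped to make it positive)
  edge (9, 8)→(6, 10): d=(-3,2) right/bottom  bias=-1
  edge (6, 10)→(1, 10): d=(-5,0) right/bottom  bias=-1
  edge (1, 10)→(9, 8): d=(8,-2) top-left  bias=+0
    (6,3)@(13, 7): e=[-5,15,0] → .  [on edge]
    (2,4)@(5, 9): e=[5,5,0] → X  [on edge]
    (3,4)@(7, 9): e=[1,5,4] → X
    (4,4)@(9, 9): e=[-3,5,8] → .
  covered (2 px):
    . . . . . . . . .
    . . . . . . . . .
    . . . . . . . . .
    . . . . . . . . .
    . . X X . . . . .
T1:
  2·area = 140  (B↔C swapped to make it positive)
  edge (0, 0)→(14, 0): d=(14,0) top-left  bias=+0
  edge (14, 0)→(0, 10): d=(-14,10) right/bottom  bias=-1
  edge (0, 10)→(0, 0): d=(0,-10) top-left  bias=+0
    (0,0)@(1, 1): e=[14,116,10] → X
    (1,0)@(3, 1): e=[14,96,30] → X
    (2,0)@(5, 1): e=[14,76,50] → X
    (3,0)@(7, 1): e=[14,56,70] → X
    (4,0)@(9, 1): e=[14,36,90] → X
    (5,0)@(11, 1): e=[14,16,110] → X
    (6,0)@(13, 1): e=[14,-4,130] → .
    (0,1)@(1, 3): e=[42,88,10] → X
    (5,1)@(11, 3): e=[42,-12,110] → .
    (0,2)@(1, 5): e=[70,60,10] → X
    (3,2)@(7, 5): e=[70,0,70] → .  [on edge]
    (4,2)@(9, 5): e=[70,-20,90] → .
  covered (17 px):
    X X X X X X . . .
    X X X X X . . . .
    X X X . . . . . .
    X X . . . . . . .
    X . . . . . . . .
T2:
  2·area = 80
  edge (14, 0)→(0, 8): d=(-14,8) right/bottom  bias=-1
  edge (0, 8)→(4, 0): d=(4,-8) top-left  bias=+0
  edge (4, 0)→(14, 0): d=(10,0) top-left  bias=+0
    (2,0)@(5, 1): e=[58,12,10] → X
    (3,0)@(7, 1): e=[42,28,10] → X
    (4,0)@(9, 1): e=[26,44,10] → X
    (5,0)@(11, 1): e=[10,60,10] → X
    (6,0)@(13, 1): e=[-6,76,10] → .
    (1,1)@(3, 3): e=[46,4,30] → X
    (4,1)@(9, 3): e=[-2,52,30] → .
    (5,1)@(11, 3): e=[-18,68,30] → .
    (1,2)@(3, 5): e=[18,12,50] → X
    (3,2)@(7, 5): e=[-14,44,50] → .
    (0,3)@(1, 7): e=[6,4,70] → X
    (1,3)@(3, 7): e=[-10,20,70] → .
  covered (10 px):
    . . X X X X . . .
    . X X X . . . . .
    . X X . . . . . .
    X . . . . . . . .
    . . . . . . . . .

Final: 29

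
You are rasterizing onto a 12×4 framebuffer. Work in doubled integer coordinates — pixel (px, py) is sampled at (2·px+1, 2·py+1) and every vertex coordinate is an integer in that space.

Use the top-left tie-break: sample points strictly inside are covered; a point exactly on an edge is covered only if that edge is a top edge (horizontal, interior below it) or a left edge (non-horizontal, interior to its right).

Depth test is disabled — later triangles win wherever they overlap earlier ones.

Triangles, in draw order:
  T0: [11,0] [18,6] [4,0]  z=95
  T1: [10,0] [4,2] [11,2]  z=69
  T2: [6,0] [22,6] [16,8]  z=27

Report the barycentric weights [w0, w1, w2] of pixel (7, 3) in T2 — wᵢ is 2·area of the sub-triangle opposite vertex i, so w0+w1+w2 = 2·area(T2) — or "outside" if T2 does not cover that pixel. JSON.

T0:
  2·area = 42
  edge (11, 0)→(18, 6): d=(7,6) right/bottom  bias=-1
  edge (18, 6)→(4, 0): d=(-14,-6) top-left  bias=+0
  edge (4, 0)→(11, 0): d=(7,0) top-left  bias=+0
    (3,0)@(7, 1): e=[31,4,7] → #
    (4,0)@(9, 1): e=[19,16,7] → #
    (5,0)@(11, 1): e=[7,28,7] → #
    (6,0)@(13, 1): e=[-5,40,7] → ·
    (3,1)@(7, 3): e=[45,-24,21] → ·
    (4,1)@(9, 3): e=[33,-12,21] → ·
    (5,1)@(11, 3): e=[21,0,21] → #  [on edge]
    (6,1)@(13, 3): e=[9,12,21] → #
    (7,1)@(15, 3): e=[-3,24,21] → ·
    (5,2)@(11, 5): e=[35,-28,35] → ·
    (6,2)@(13, 5): e=[23,-16,35] → ·
  covered (5 px):
    · · · # # # · · · · · ·
    · · · · · # # · · · · ·
    · · · · · · · · · · · ·
    · · · · · · · · · · · ·
T1:
  2·area = 14  (B↔C swapped to make it positive)
  edge (10, 0)→(11, 2): d=(1,2) right/bottom  bias=-1
  edge (11, 2)→(4, 2): d=(-7,0) right/bottom  bias=-1
  edge (4, 2)→(10, 0): d=(6,-2) top-left  bias=+0
    (3,0)@(7, 1): e=[7,7,0] → #  [on edge]
    (4,0)@(9, 1): e=[3,7,4] → #
    (5,0)@(11, 1): e=[-1,7,8] → ·
    (0,1)@(1, 3): e=[21,-7,0] → ·  [on edge]
    (3,1)@(7, 3): e=[9,-7,12] → ·
    (4,1)@(9, 3): e=[5,-7,16] → ·
  covered (2 px):
    · · · # # · · · · · · ·
    · · · · · · · · · · · ·
    · · · · · · · · · · · ·
    · · · · · · · · · · · ·
T2:
  2·area = 68
  edge (6, 0)→(22, 6): d=(16,6) right/bottom  bias=-1
  edge (22, 6)→(16, 8): d=(-6,2) right/bottom  bias=-1
  edge (16, 8)→(6, 0): d=(-10,-8) top-left  bias=+0
    (5,1)@(11, 3): e=[18,40,10] → #
    (6,1)@(13, 3): e=[6,36,26] → #
    (7,1)@(15, 3): e=[-6,32,42] → ·
    (5,2)@(11, 5): e=[50,28,-10] → ·
    (6,2)@(13, 5): e=[38,24,6] → #
    (7,2)@(15, 5): e=[26,20,22] → #
    (8,2)@(17, 5): e=[14,16,38] → #
    (9,2)@(19, 5): e=[2,12,54] → #
    (10,2)@(21, 5): e=[-10,8,70] → ·
    (6,3)@(13, 7): e=[70,12,-14] → ·
    (7,3)@(15, 7): e=[58,8,2] → #
    (9,3)@(19, 7): e=[34,0,34] → ·  [on edge]
  covered (8 px):
    · · · · · · · · · · · ·
    · · · · · # # · · · · ·
    · · · · · · # # # # · ·
    · · · · · · · # # · · ·

Result: [8,2,58]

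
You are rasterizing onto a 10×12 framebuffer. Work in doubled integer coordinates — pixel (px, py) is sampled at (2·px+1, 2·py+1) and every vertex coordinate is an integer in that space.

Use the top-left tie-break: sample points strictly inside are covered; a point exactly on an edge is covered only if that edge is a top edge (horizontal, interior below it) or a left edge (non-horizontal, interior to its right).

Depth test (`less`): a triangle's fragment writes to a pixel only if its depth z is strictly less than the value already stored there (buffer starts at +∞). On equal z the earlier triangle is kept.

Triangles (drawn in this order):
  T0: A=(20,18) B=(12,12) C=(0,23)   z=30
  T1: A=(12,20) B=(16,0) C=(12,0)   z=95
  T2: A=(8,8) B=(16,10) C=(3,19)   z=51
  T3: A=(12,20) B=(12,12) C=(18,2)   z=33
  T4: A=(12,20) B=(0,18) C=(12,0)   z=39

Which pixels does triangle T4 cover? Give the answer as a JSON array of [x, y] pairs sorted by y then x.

T0:
  2·area = 160  (B↔C swapped to make it positive)
  edge (20, 18)→(0, 23): d=(-20,5) right/bottom  bias=-1
  edge (0, 23)→(12, 12): d=(12,-11) top-left  bias=+0
  edge (12, 12)→(20, 18): d=(8,6) right/bottom  bias=-1
    (5,6)@(11, 13): e=[145,1,14] → X
    (6,6)@(13, 13): e=[135,23,2] → X
    (7,6)@(15, 13): e=[125,45,-10] → .
    (4,7)@(9, 15): e=[115,3,42] → X
    (7,7)@(15, 15): e=[85,69,6] → X
    (8,7)@(17, 15): e=[75,91,-6] → .
    (3,8)@(7, 17): e=[85,5,70] → X
    (8,8)@(17, 17): e=[35,115,10] → X
    (9,8)@(19, 17): e=[25,137,-2] → .
    (2,9)@(5, 19): e=[55,7,98] → X
    (8,9)@(17, 19): e=[-5,139,26] → .
    (1,10)@(3, 21): e=[25,9,126] → X
  covered (21 px):
    . . . . . . . . . .
    . . . . . . . . . .
    . . . . . . . . . .
    . . . . . . . . . .
    . . . . . . . . . .
    . . . . . . . . . .
    . . . . . X X . . .
    . . . . X X X X . .
    . . . X X X X X X .
    . . X X X X X X . .
    . X X X . . . . . .
    . . . . . . . . . .
T1:
  2·area = 80  (B↔C swapped to make it positive)
  edge (12, 20)→(12, 0): d=(0,-20) top-left  bias=+0
  edge (12, 0)→(16, 0): d=(4,0) top-left  bias=+0
  edge (16, 0)→(12, 20): d=(-4,20) right/bottom  bias=-1
    (6,0)@(13, 1): e=[20,4,56] → X
    (7,0)@(15, 1): e=[60,4,16] → X
    (8,0)@(17, 1): e=[100,4,-24] → .
    (6,1)@(13, 3): e=[20,12,48] → X
    (8,1)@(17, 3): e=[100,12,-32] → .
    (6,2)@(13, 5): e=[20,20,40] → X
    (7,2)@(15, 5): e=[60,20,0] → .  [on edge]
    (6,3)@(13, 7): e=[20,28,32] → X
    (7,3)@(15, 7): e=[60,28,-8] → .
    (6,4)@(13, 9): e=[20,36,24] → X
    (7,4)@(15, 9): e=[60,36,-16] → .
    (6,5)@(13, 11): e=[20,44,16] → X
    (6,7)@(13, 15): e=[20,60,0] → .  [on edge]
  covered (9 px):
    . . . . . . X X . .
    . . . . . . X X . .
    . . . . . . X . . .
    . . . . . . X . . .
    . . . . . . X . . .
    . . . . . . X . . .
    . . . . . . X . . .
    . . . . . . . . . .
    . . . . . . . . . .
    . . . . . . . . . .
    . . . . . . . . . .
    . . . . . . . . . .
T2:
  2·area = 98
  edge (8, 8)→(16, 10): d=(8,2) right/bottom  bias=-1
  edge (16, 10)→(3, 19): d=(-13,9) right/bottom  bias=-1
  edge (3, 19)→(8, 8): d=(5,-11) top-left  bias=+0
    (4,4)@(9, 9): e=[6,76,16] → X
    (5,4)@(11, 9): e=[2,58,38] → X
    (6,4)@(13, 9): e=[-2,40,60] → .
    (3,5)@(7, 11): e=[26,68,4] → X
    (6,5)@(13, 11): e=[14,14,70] → X
    (7,5)@(15, 11): e=[10,-4,92] → .
    (3,6)@(7, 13): e=[42,42,14] → X
    (6,6)@(13, 13): e=[30,-12,80] → .
    (2,7)@(5, 15): e=[62,34,2] → X
    (4,7)@(9, 15): e=[54,-2,46] → .
    (5,7)@(11, 15): e=[50,-20,68] → .
    (2,8)@(5, 17): e=[78,8,12] → X
    (1,9)@(3, 19): e=[98,0,0] → .  [on edge]
  covered (12 px):
    . . . . . . . . . .
    . . . . . . . . . .
    . . . . . . . . . .
    . . . . . . . . . .
    . . . . X X . . . .
    . . . X X X X . . .
    . . . X X X . . . .
    . . X X . . . . . .
    . . X . . . . . . .
    . . . . . . . . . .
    . . . . . . . . . .
    . . . . . . . . . .
T3:
  2·area = 48
  edge (12, 20)→(12, 12): d=(0,-8) top-left  bias=+0
  edge (12, 12)→(18, 2): d=(6,-10) top-left  bias=+0
  edge (18, 2)→(12, 20): d=(-6,18) right/bottom  bias=-1
    (8,2)@(17, 5): e=[40,8,0] → .  [on edge]
    (7,3)@(15, 7): e=[24,0,24] → X  [on edge]
    (8,3)@(17, 7): e=[40,20,-12] → .
    (7,4)@(15, 9): e=[24,12,12] → X
    (8,4)@(17, 9): e=[40,32,-24] → .
    (6,5)@(13, 11): e=[8,4,36] → X
    (7,5)@(15, 11): e=[24,24,0] → .  [on edge]
    (6,6)@(13, 13): e=[8,16,24] → X
    (7,6)@(15, 13): e=[24,36,-12] → .
    (6,7)@(13, 15): e=[8,28,12] → X
    (7,7)@(15, 15): e=[24,48,-24] → .
    (4,8)@(9, 17): e=[-24,0,72] → .  [on edge]
    (6,8)@(13, 17): e=[8,40,0] → .  [on edge]
    (5,11)@(11, 23): e=[-8,56,0] → .  [on edge]
  covered (5 px):
    . . . . . . . . . .
    . . . . . . . . . .
    . . . . . . . . . .
    . . . . . . . X . .
    . . . . . . . X . .
    . . . . . . X . . .
    . . . . . . X . . .
    . . . . . . X . . .
    . . . . . . . . . .
    . . . . . . . . . .
    . . . . . . . . . .
    . . . . . . . . . .
T4:
  2·area = 240
  edge (12, 20)→(0, 18): d=(-12,-2) top-left  bias=+0
  edge (0, 18)→(12, 0): d=(12,-18) top-left  bias=+0
  edge (12, 0)→(12, 20): d=(0,20) right/bottom  bias=-1
    (5,1)@(11, 3): e=[202,18,20] → X
    (6,1)@(13, 3): e=[206,54,-20] → .
    (4,2)@(9, 5): e=[174,6,60] → X
    (6,2)@(13, 5): e=[182,78,-20] → .
    (4,3)@(9, 7): e=[150,30,60] → X
    (6,3)@(13, 7): e=[158,102,-20] → .
    (3,4)@(7, 9): e=[122,18,100] → X
    (6,4)@(13, 9): e=[134,126,-20] → .
    (2,5)@(5, 11): e=[94,6,140] → X
    (6,5)@(13, 11): e=[110,150,-20] → .
    (2,6)@(5, 13): e=[70,30,140] → X
    (6,6)@(13, 13): e=[86,174,-20] → .
  covered (30 px):
    . . . . . . . . . .
    . . . . . X . . . .
    . . . . X X . . . .
    . . . . X X . . . .
    . . . X X X . . . .
    . . X X X X . . . .
    . . X X X X . . . .
    . X X X X X . . . .
    X X X X X X . . . .
    . . . X X X . . . .
    . . . . . . . . . .
    . . . . . . . . . .

Result: [[5,1],[4,2],[5,2],[4,3],[5,3],[3,4],[4,4],[5,4],[2,5],[3,5],[4,5],[5,5],[2,6],[3,6],[4,6],[5,6],[1,7],[2,7],[3,7],[4,7],[5,7],[0,8],[1,8],[2,8],[3,8],[4,8],[5,8],[3,9],[4,9],[5,9]]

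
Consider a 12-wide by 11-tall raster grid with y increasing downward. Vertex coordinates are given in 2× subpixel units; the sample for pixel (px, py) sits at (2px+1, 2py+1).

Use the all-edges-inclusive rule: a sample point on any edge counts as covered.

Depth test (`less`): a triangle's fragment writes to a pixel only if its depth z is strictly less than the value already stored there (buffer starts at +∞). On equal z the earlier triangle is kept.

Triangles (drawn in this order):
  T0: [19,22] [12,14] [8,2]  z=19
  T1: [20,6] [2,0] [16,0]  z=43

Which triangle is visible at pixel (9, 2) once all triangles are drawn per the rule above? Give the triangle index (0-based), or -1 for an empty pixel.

T0:
  2·area = 52
  edge (19, 22)→(12, 14): d=(-7,-8) inclusive
  edge (12, 14)→(8, 2): d=(-4,-12) inclusive
  edge (8, 2)→(19, 22): d=(11,20) inclusive
    (4,2)@(9, 5): e=[39,0,13] → █  [on edge]
    (5,2)@(11, 5): e=[55,24,-27] → ·
    (4,3)@(9, 7): e=[25,-8,35] → ·
    (5,4)@(11, 9): e=[27,8,17] → █
    (6,4)@(13, 9): e=[43,32,-23] → ·
    (5,5)@(11, 11): e=[13,0,39] → █  [on edge]
    (6,5)@(13, 11): e=[29,24,-1] → ·
    (5,6)@(11, 13): e=[-1,-8,61] → ·
    (6,6)@(13, 13): e=[15,16,21] → █
    (7,6)@(15, 13): e=[31,40,-19] → ·
    (6,7)@(13, 15): e=[1,8,43] → █
    (7,7)@(15, 15): e=[17,32,3] → █
    (6,8)@(13, 17): e=[-13,0,65] → ·  [on edge]
  covered (8 px):
    · · · · · · · · · · · ·
    · · · · · · · · · · · ·
    · · · · █ · · · · · · ·
    · · · · · · · · · · · ·
    · · · · · █ · · · · · ·
    · · · · · █ · · · · · ·
    · · · · · · █ · · · · ·
    · · · · · · █ █ · · · ·
    · · · · · · · █ · · · ·
    · · · · · · · · █ · · ·
    · · · · · · · · · · · ·
T1:
  2·area = 84
  edge (20, 6)→(2, 0): d=(-18,-6) inclusive
  edge (2, 0)→(16, 0): d=(14,0) inclusive
  edge (16, 0)→(20, 6): d=(4,6) inclusive
    (2,0)@(5, 1): e=[0,14,70] → █  [on edge]
    (3,0)@(7, 1): e=[12,14,58] → █
    (4,0)@(9, 1): e=[24,14,46] → █
    (5,0)@(11, 1): e=[36,14,34] → █
    (6,0)@(13, 1): e=[48,14,22] → █
    (7,0)@(15, 1): e=[60,14,10] → █
    (8,0)@(17, 1): e=[72,14,-2] → ·
    (2,1)@(5, 3): e=[-36,42,78] → ·
    (3,1)@(7, 3): e=[-24,42,66] → ·
    (4,1)@(9, 3): e=[-12,42,54] → ·
    (5,1)@(11, 3): e=[0,42,42] → █  [on edge]
    (8,1)@(17, 3): e=[36,42,6] → █
    (8,2)@(17, 5): e=[0,70,14] → █  [on edge]
    (11,3)@(23, 7): e=[0,98,-14] → ·  [on edge]
  covered (12 px):
    · · █ █ █ █ █ █ · · · ·
    · · · · · █ █ █ █ · · ·
    · · · · · · · · █ █ · ·
    · · · · · · · · · · · ·
    · · · · · · · · · · · ·
    · · · · · · · · · · · ·
    · · · · · · · · · · · ·
    · · · · · · · · · · · ·
    · · · · · · · · · · · ·
    · · · · · · · · · · · ·
    · · · · · · · · · · · ·

Z-buffer (winner per pixel, '.' = empty):
  . . 1 1 1 1 1 1 . . . .
  . . . . . 1 1 1 1 . . .
  . . . . 0 . . . 1 1 . .
  . . . . . . . . . . . .
  . . . . . 0 . . . . . .
  . . . . . 0 . . . . . .
  . . . . . . 0 . . . . .
  . . . . . . 0 0 . . . .
  . . . . . . . 0 . . . .
  . . . . . . . . 0 . . .
  . . . . . . . . . . . .

Result: 1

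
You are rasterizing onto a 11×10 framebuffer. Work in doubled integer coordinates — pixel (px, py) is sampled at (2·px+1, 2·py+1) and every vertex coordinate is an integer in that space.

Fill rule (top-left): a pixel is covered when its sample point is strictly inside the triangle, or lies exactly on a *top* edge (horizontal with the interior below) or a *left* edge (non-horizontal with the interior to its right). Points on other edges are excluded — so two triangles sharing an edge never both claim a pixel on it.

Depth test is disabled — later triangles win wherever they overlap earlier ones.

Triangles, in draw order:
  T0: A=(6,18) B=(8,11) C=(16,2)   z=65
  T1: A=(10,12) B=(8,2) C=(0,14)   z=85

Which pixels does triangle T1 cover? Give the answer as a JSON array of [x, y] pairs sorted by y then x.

T0:
  2·area = 38
  edge (6, 18)→(8, 11): d=(2,-7) top-left  bias=+0
  edge (8, 11)→(16, 2): d=(8,-9) top-left  bias=+0
  edge (16, 2)→(6, 18): d=(-10,16) right/bottom  bias=-1
    (5,4)@(11, 9): e=[17,11,10] → █
    (6,4)@(13, 9): e=[31,29,-22] → ·
    (4,5)@(9, 11): e=[7,9,22] → █
    (5,5)@(11, 11): e=[21,27,-10] → ·
    (4,6)@(9, 13): e=[11,25,2] → █
    (5,6)@(11, 13): e=[25,43,-30] → ·
    (3,7)@(7, 15): e=[1,23,14] → █
    (4,7)@(9, 15): e=[15,41,-18] → ·
    (3,8)@(7, 17): e=[5,39,-6] → ·
  covered (4 px):
    · · · · · · · · · · ·
    · · · · · · · · · · ·
    · · · · · · · · · · ·
    · · · · · · · · · · ·
    · · · · · █ · · · · ·
    · · · · █ · · · · · ·
    · · · · █ · · · · · ·
    · · · █ · · · · · · ·
    · · · · · · · · · · ·
    · · · · · · · · · · ·
T1:
  2·area = 104  (B↔C swapped to make it positive)
  edge (10, 12)→(0, 14): d=(-10,2) right/bottom  bias=-1
  edge (0, 14)→(8, 2): d=(8,-12) top-left  bias=+0
  edge (8, 2)→(10, 12): d=(2,10) right/bottom  bias=-1
    (3,2)@(7, 5): e=[76,12,16] → █
    (4,2)@(9, 5): e=[72,36,-4] → ·
    (2,3)@(5, 7): e=[60,4,40] → █
    (4,3)@(9, 7): e=[52,52,0] → ·  [on edge]
    (2,4)@(5, 9): e=[40,20,44] → █
    (4,4)@(9, 9): e=[32,68,4] → █
    (5,4)@(11, 9): e=[28,92,-16] → ·
    (1,5)@(3, 11): e=[24,12,68] → █
    (5,5)@(11, 11): e=[8,108,-12] → ·
    (7,5)@(15, 11): e=[0,156,-52] → ·  [on edge]
    (0,6)@(1, 13): e=[8,4,92] → █
    (2,6)@(5, 13): e=[0,52,52] → ·  [on edge]
    (5,8)@(11, 17): e=[-52,156,0] → ·  [on edge]
  covered (12 px):
    · · · · · · · · · · ·
    · · · · · · · · · · ·
    · · · █ · · · · · · ·
    · · █ █ · · · · · · ·
    · · █ █ █ · · · · · ·
    · █ █ █ █ · · · · · ·
    █ █ · · · · · · · · ·
    · · · · · · · · · · ·
    · · · · · · · · · · ·
    · · · · · · · · · · ·

Result: [[3,2],[2,3],[3,3],[2,4],[3,4],[4,4],[1,5],[2,5],[3,5],[4,5],[0,6],[1,6]]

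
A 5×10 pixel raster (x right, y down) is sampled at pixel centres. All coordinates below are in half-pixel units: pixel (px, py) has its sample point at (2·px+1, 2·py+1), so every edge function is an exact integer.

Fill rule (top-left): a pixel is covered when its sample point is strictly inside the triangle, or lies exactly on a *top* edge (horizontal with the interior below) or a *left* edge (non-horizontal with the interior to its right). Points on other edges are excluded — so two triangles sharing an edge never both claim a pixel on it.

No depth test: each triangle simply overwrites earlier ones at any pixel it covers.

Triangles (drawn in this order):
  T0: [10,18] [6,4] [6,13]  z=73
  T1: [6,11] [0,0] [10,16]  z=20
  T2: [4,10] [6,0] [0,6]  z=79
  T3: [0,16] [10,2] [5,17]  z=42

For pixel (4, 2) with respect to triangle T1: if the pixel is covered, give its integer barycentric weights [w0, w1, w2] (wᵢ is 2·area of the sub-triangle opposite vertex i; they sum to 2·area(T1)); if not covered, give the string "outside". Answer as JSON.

T0:
  2·area = 36  (B↔C swapped to make it positive)
  edge (10, 18)→(6, 13): d=(-4,-5) top-left  bias=+0
  edge (6, 13)→(6, 4): d=(0,-9) top-left  bias=+0
  edge (6, 4)→(10, 18): d=(4,14) right/bottom  bias=-1
    (3,4)@(7, 9): e=[21,9,6] → █
    (4,4)@(9, 9): e=[31,27,-22] → ·
    (3,5)@(7, 11): e=[13,9,14] → █
    (4,5)@(9, 11): e=[23,27,-14] → ·
    (3,6)@(7, 13): e=[5,9,22] → █
    (4,6)@(9, 13): e=[15,27,-6] → ·
    (3,7)@(7, 15): e=[-3,9,30] → ·
    (4,7)@(9, 15): e=[7,27,2] → █
    (4,8)@(9, 17): e=[-1,27,10] → ·
  covered (4 px):
    · · · · ·
    · · · · ·
    · · · · ·
    · · · · ·
    · · · █ ·
    · · · █ ·
    · · · █ ·
    · · · · █
    · · · · ·
    · · · · ·
T1:
  2·area = 14
  edge (6, 11)→(0, 0): d=(-6,-11) top-left  bias=+0
  edge (0, 0)→(10, 16): d=(10,16) right/bottom  bias=-1
  edge (10, 16)→(6, 11): d=(-4,-5) top-left  bias=+0
    (1,2)@(3, 5): e=[3,2,9] → █
    (2,2)@(5, 5): e=[25,-30,19] → ·
    (1,3)@(3, 7): e=[-9,22,1] → ·
    (2,4)@(5, 9): e=[1,10,3] → █
    (3,4)@(7, 9): e=[23,-22,13] → ·
    (2,5)@(5, 11): e=[-11,30,-5] → ·
  covered (2 px):
    · · · · ·
    · · · · ·
    · █ · · ·
    · · · · ·
    · · █ · ·
    · · · · ·
    · · · · ·
    · · · · ·
    · · · · ·
    · · · · ·
T2:
  2·area = 48  (B↔C swapped to make it positive)
  edge (4, 10)→(0, 6): d=(-4,-4) top-left  bias=+0
  edge (0, 6)→(6, 0): d=(6,-6) top-left  bias=+0
  edge (6, 0)→(4, 10): d=(-2,10) right/bottom  bias=-1
    (2,0)@(5, 1): e=[40,0,8] → █  [on edge]
    (3,0)@(7, 1): e=[48,12,-12] → ·
    (1,1)@(3, 3): e=[24,0,24] → █  [on edge]
    (3,1)@(7, 3): e=[40,24,-16] → ·
    (0,2)@(1, 5): e=[8,0,40] → █  [on edge]
    (2,2)@(5, 5): e=[24,24,0] → ·  [on edge]
    (0,3)@(1, 7): e=[0,12,36] → █  [on edge]
    (2,3)@(5, 7): e=[16,36,-4] → ·
    (0,4)@(1, 9): e=[-8,24,32] → ·
    (1,4)@(3, 9): e=[0,36,12] → █  [on edge]
    (2,4)@(5, 9): e=[8,48,-8] → ·
    (1,5)@(3, 11): e=[-8,48,8] → ·
    (2,5)@(5, 11): e=[0,60,-12] → ·  [on edge]
    (3,6)@(7, 13): e=[0,84,-36] → ·  [on edge]
    (1,7)@(3, 15): e=[-24,72,0] → ·  [on edge]
    (4,7)@(9, 15): e=[0,108,-60] → ·  [on edge]
  covered (8 px):
    · · █ · ·
    · █ █ · ·
    █ █ · · ·
    █ █ · · ·
    · █ · · ·
    · · · · ·
    · · · · ·
    · · · · ·
    · · · · ·
    · · · · ·
T3:
  2·area = 80
  edge (0, 16)→(10, 2): d=(10,-14) top-left  bias=+0
  edge (10, 2)→(5, 17): d=(-5,15) right/bottom  bias=-1
  edge (5, 17)→(0, 16): d=(-5,-1) top-left  bias=+0
    (4,2)@(9, 5): e=[16,0,64] → ·  [on edge]
    (3,3)@(7, 7): e=[8,20,52] → █
    (4,3)@(9, 7): e=[36,-10,54] → ·
    (2,4)@(5, 9): e=[0,40,40] → █  [on edge]
    (4,4)@(9, 9): e=[56,-20,44] → ·
    (2,5)@(5, 11): e=[20,30,30] → █
    (3,5)@(7, 11): e=[48,0,32] → ·  [on edge]
    (1,6)@(3, 13): e=[12,50,18] → █
    (3,6)@(7, 13): e=[68,-10,22] → ·
    (0,7)@(1, 15): e=[4,70,6] → █
    (3,7)@(7, 15): e=[88,-20,12] → ·
    (0,8)@(1, 17): e=[24,60,-4] → ·
    (2,8)@(5, 17): e=[80,0,0] → ·  [on edge]
  covered (9 px):
    · · · · ·
    · · · · ·
    · · · · ·
    · · · █ ·
    · · █ █ ·
    · · █ · ·
    · █ █ · ·
    █ █ █ · ·
    · · · · ·
    · · · · ·

Final: "outside"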